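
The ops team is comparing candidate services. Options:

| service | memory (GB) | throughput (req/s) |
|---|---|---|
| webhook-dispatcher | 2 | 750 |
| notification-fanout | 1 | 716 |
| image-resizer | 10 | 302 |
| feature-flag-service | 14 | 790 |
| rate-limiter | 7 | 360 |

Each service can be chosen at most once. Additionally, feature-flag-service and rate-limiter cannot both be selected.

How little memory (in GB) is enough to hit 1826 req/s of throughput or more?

10

Look for the lowest-memory combination reaching 1826.
webhook-dispatcher + notification-fanout + rate-limiter: 1826 throughput at 10 GB.
Any bundle with less than 10 GB falls short of 1826.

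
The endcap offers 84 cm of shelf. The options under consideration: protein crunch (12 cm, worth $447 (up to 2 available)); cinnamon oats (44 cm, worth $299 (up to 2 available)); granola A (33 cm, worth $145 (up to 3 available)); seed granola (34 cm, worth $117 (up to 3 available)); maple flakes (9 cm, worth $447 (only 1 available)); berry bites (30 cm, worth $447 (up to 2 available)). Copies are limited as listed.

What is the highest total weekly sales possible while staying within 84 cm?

1788

Ranking by ratio (weekly sales/cm): maple flakes 49.67, protein crunch 37.25, berry bites 14.90, cinnamon oats 6.80.
Taking protein crunch + maple flakes + 2×berry bites: 81 cm used, 1788 in weekly sales.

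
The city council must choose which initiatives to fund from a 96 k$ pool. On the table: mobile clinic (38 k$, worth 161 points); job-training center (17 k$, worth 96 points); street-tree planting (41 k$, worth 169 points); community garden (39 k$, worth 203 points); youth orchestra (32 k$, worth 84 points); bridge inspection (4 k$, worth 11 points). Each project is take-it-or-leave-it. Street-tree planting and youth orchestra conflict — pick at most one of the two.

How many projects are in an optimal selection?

3

Best achievable projected impact is 460.
For example mobile clinic + job-training center + community garden achieves it, using 94 k$.
All optima have 3 projects.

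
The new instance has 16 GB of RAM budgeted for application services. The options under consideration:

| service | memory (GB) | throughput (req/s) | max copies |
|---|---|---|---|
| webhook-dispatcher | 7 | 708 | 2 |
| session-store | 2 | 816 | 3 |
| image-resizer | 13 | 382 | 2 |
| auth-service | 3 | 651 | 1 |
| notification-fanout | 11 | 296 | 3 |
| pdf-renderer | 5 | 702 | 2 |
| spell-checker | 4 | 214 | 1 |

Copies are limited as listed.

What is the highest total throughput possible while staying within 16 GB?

Density check — session-store 408.00, auth-service 217.00, pdf-renderer 140.40 are the best per GB.
Filling by ratio: 3×session-store + auth-service + pdf-renderer for 3801, with 2 GB left unused.
Replace auth-service with pdf-renderer: the trade gains 51 net, giving 3852 at 16 GB.
Nothing else within 16 GB beats 3852.

3852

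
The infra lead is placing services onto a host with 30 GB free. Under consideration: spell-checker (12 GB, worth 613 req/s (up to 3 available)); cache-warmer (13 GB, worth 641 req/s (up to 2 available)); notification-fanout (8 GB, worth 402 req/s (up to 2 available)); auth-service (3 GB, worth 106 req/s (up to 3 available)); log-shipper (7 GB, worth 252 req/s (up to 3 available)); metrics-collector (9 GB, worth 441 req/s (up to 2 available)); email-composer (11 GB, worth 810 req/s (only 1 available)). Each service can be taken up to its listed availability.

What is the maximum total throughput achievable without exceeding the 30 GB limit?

1720

Taking the top-ratio services first gives spell-checker + log-shipper + email-composer for 1675 (30 GB).
The 19 GB tied up in spell-checker and log-shipper is better spent on 2×notification-fanout + auth-service — total rises to 1720 (30 GB).
Every other selection either busts 30 GB or exceeds an availability limit or fails to beat 1720.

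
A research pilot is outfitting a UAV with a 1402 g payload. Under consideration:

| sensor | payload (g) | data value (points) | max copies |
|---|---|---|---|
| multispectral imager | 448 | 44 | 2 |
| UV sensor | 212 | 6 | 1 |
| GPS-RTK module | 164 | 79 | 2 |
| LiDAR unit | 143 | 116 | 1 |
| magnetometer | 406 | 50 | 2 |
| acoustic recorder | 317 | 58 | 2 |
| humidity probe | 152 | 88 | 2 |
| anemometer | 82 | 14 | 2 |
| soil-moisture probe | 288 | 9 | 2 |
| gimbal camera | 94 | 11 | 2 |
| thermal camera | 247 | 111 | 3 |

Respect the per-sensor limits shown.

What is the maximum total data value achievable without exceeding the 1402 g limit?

704

Filling by ratio: 2×GPS-RTK module + LiDAR unit + 2×humidity probe + anemometer + 2×thermal camera for 686, with 51 g left unused.
The 246 g tied up in GPS-RTK module and anemometer is better spent on thermal camera — total rises to 704 (1352 g).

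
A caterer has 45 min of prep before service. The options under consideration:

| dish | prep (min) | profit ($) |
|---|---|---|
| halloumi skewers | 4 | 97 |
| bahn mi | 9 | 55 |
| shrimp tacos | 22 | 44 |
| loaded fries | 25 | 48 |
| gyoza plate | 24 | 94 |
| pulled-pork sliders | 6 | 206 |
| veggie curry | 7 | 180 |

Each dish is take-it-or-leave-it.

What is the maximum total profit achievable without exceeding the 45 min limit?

577

Ranking by ratio (profit/min): pulled-pork sliders 34.33, veggie curry 25.71, halloumi skewers 24.25, bahn mi 6.11.
Filling by ratio: halloumi skewers + bahn mi + pulled-pork sliders + veggie curry for 538, with 19 min left unused.
The 9 min tied up in bahn mi is better spent on gyoza plate — total rises to 577 (41 min).
No other feasible combination exceeds 577.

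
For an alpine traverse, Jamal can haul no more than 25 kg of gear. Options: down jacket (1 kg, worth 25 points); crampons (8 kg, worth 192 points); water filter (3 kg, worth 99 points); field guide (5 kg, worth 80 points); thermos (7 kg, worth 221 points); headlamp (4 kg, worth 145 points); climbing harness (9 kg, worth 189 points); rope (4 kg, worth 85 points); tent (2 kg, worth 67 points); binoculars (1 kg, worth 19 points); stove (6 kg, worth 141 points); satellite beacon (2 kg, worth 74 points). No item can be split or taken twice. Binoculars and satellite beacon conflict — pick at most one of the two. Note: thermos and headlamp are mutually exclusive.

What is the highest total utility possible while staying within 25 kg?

718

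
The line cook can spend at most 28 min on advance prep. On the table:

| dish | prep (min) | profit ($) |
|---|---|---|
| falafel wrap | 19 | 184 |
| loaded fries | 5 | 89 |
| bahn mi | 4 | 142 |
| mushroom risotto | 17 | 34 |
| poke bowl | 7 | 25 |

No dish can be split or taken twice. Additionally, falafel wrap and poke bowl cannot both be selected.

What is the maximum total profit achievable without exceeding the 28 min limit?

415

Taking falafel wrap + loaded fries + bahn mi: 28 min used, 415 in profit.
No other feasible combination exceeds 415.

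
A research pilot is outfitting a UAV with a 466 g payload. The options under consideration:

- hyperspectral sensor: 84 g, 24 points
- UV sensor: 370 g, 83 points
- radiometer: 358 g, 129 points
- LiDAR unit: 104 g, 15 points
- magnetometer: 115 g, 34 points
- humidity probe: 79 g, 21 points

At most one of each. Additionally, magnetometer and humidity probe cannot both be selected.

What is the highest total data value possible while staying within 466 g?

153

Density check — radiometer 0.36, magnetometer 0.30, hyperspectral sensor 0.29, humidity probe 0.27 are the best per g.
Taking hyperspectral sensor + radiometer: 442 g used, 153 in data value.
Next best is radiometer + humidity probe at 150 (437 g) — short by 3.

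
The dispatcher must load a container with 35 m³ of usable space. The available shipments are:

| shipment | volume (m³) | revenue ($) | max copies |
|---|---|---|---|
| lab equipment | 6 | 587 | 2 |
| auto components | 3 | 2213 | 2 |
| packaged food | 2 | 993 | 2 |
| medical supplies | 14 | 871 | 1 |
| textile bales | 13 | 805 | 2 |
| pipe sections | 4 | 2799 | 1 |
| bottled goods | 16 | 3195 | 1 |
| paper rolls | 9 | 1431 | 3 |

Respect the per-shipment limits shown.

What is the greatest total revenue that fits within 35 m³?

12406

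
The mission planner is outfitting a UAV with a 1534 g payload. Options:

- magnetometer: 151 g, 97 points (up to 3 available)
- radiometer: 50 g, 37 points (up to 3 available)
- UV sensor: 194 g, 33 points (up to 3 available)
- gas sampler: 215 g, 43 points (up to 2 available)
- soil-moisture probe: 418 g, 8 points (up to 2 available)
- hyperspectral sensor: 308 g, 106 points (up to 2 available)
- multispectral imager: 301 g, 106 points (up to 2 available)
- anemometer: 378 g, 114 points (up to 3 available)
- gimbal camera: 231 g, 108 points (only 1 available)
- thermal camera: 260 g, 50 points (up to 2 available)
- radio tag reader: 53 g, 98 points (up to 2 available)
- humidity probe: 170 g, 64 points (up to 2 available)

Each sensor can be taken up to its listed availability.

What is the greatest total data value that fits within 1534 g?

903

Density check — radio tag reader 1.85, radiometer 0.74, magnetometer 0.64, gimbal camera 0.47 are the best per g.
A density-first pass picks 3×magnetometer + 3×radiometer + gas sampler + gimbal camera + 2×radio tag reader + 2×humidity probe — 877 at 1495 g.
Replace radiometer and gas sampler with multispectral imager: the trade gains 26 net, giving 903 at 1531 g.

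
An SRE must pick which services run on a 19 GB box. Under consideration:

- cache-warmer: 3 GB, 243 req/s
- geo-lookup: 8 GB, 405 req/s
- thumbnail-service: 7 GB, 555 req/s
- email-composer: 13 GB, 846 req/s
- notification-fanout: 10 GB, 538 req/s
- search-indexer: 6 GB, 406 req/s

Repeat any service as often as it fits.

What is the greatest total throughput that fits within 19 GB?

Ranking by ratio (throughput/GB): cache-warmer 81.00, thumbnail-service 79.29, search-indexer 67.67.
The ratio heuristic lands on 6×cache-warmer (1458) but leaves 1 GB idle.
Replace 2×cache-warmer with thumbnail-service: the trade gains 69 net, giving 1527 at 19 GB.

1527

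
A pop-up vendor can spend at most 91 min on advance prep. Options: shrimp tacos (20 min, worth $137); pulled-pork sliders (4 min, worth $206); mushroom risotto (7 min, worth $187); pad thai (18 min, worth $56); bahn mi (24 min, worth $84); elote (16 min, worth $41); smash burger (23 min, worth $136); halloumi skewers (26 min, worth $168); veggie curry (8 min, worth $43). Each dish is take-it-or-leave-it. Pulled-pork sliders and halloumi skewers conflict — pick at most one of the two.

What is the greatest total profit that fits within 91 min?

Shrimp tacos + pulled-pork sliders + mushroom risotto + bahn mi + smash burger + veggie curry uses 86 of the 91 min and totals 793.
Runner-up shrimp tacos + pulled-pork sliders + mushroom risotto + pad thai + smash burger + veggie curry tops out at 765.

793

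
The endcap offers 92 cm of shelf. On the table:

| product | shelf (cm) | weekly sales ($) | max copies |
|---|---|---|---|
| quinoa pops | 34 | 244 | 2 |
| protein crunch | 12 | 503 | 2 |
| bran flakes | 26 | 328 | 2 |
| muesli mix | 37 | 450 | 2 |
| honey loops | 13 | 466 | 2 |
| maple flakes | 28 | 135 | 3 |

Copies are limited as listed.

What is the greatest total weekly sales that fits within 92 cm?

2388

Greedy by ratio would take 2×protein crunch + bran flakes + 2×honey loops: 76 cm used, total 2266.
Dropping bran flakes frees 26 cm; slotting in muesli mix (37 cm) lifts the total to 2388 at 87 cm.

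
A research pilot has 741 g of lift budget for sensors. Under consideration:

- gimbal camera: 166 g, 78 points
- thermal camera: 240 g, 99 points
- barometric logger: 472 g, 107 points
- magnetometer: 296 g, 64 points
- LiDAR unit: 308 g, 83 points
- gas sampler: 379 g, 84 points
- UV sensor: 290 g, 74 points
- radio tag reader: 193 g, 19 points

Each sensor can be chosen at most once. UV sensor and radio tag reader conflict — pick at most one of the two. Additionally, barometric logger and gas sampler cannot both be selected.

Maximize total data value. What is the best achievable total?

Gimbal camera + thermal camera + LiDAR unit uses 714 of the 741 g and totals 260.

260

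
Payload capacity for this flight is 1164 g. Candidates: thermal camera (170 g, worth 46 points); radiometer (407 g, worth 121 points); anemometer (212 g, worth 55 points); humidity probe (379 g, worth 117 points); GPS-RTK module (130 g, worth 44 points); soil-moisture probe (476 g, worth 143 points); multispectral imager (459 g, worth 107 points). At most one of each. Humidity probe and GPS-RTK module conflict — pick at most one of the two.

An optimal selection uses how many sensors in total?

3

Optimal total is 319.
One optimal bundle: radiometer + anemometer + soil-moisture probe (1095 g).
Every optimal selection uses 3 sensors.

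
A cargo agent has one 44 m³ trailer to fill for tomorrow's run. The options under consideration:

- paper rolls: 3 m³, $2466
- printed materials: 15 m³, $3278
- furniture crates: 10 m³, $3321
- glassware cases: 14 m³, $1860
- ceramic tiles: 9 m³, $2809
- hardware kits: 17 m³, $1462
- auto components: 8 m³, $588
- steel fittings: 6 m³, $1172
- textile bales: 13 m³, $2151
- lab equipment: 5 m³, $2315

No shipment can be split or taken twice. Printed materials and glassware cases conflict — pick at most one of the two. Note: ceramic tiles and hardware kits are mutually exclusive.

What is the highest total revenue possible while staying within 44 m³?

Density check — paper rolls 822.00, lab equipment 463.00, furniture crates 332.10 are the best per m³.
Paper rolls + printed materials + furniture crates + ceramic tiles + lab equipment uses 42 of the 44 m³ and totals 14189.
Runner-up paper rolls + furniture crates + ceramic tiles + textile bales + lab equipment tops out at 13062.

14189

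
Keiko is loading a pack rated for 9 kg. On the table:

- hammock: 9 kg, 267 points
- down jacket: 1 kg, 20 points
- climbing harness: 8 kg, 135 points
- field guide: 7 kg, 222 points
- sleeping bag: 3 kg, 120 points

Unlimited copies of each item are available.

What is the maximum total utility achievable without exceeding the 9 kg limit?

Best packing: 3×sleeping bag — 9 kg, 360 total.
No other feasible combination exceeds 360.

360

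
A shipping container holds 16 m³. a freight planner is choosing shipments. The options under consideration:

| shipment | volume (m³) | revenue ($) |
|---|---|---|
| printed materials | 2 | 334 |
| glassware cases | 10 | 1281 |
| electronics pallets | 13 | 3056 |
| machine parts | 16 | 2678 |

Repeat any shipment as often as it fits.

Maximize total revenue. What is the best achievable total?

3390

Best packing: printed materials + electronics pallets — 15 m³, 3390 total.
The spare 1 m³ is too small for any remaining shipment, and no exchange beats 3390.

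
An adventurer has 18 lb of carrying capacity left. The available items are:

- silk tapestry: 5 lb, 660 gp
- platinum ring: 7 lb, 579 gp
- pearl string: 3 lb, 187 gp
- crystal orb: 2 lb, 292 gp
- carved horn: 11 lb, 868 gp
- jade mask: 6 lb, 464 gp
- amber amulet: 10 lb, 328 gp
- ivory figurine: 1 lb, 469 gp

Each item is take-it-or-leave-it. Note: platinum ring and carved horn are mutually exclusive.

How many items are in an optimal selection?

5

The maximum value within 18 lb is 2187.
For example silk tapestry + platinum ring + pearl string + crystal orb + ivory figurine achieves it, using 18 lb.
Every optimal selection uses 5 items.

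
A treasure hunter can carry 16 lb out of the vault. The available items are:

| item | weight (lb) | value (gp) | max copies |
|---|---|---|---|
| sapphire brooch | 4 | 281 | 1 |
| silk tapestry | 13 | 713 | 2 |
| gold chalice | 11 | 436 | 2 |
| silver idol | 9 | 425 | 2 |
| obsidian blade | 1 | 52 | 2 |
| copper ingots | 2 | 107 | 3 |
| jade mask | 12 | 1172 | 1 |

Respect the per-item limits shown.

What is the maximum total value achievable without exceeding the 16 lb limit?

1453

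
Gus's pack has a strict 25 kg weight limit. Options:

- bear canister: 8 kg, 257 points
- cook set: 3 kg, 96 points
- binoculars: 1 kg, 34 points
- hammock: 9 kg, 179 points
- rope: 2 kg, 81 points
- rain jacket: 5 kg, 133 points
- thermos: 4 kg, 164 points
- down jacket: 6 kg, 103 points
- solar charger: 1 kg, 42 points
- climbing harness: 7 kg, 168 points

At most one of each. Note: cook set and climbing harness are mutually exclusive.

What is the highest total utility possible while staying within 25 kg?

807

Best packing: bear canister + cook set + binoculars + rope + rain jacket + thermos + solar charger — 24 kg, 807 total.
The closest alternative, bear canister + cook set + binoculars + rope + thermos + down jacket + solar charger, reaches only 777.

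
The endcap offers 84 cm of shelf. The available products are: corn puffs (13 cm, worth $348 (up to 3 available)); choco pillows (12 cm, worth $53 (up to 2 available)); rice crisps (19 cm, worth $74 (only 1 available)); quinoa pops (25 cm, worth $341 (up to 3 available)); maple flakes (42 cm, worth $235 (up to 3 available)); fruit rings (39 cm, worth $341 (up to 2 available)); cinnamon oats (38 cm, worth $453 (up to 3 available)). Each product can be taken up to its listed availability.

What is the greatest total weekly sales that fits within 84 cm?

By weekly sales per cm: corn puffs 26.77, quinoa pops 13.64, cinnamon oats 11.92 lead.
The ratio heuristic lands on 3×corn puffs + choco pillows + quinoa pops (1438) but leaves 8 cm idle.
Dropping choco pillows and quinoa pops frees 37 cm; slotting in cinnamon oats (38 cm) lifts the total to 1497 at 77 cm.

1497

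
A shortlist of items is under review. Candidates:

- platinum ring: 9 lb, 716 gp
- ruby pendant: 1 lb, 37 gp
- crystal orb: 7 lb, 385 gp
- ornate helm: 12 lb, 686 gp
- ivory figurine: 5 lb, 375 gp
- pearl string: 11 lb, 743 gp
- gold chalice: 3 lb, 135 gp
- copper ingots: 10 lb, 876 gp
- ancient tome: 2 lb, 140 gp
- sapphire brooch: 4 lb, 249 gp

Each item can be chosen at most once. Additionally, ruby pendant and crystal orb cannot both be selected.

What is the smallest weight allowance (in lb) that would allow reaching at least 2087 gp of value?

26

Need the lightest bundle worth ≥ 2087.
Taking platinum ring + ivory figurine + copper ingots + ancient tome gives 2107 (≥ 2087) for 26 lb.
Any bundle with less than 26 lb falls short of 2087.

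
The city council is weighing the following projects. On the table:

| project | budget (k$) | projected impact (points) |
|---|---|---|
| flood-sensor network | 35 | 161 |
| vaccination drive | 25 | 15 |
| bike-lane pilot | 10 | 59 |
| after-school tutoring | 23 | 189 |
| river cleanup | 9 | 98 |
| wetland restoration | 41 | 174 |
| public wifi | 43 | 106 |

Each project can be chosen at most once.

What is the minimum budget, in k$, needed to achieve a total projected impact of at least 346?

Look for the lowest-budget combination reaching 346.
bike-lane pilot + after-school tutoring + river cleanup reaches 346 using 42 k$.
Any bundle with less than 42 k$ falls short of 346.

42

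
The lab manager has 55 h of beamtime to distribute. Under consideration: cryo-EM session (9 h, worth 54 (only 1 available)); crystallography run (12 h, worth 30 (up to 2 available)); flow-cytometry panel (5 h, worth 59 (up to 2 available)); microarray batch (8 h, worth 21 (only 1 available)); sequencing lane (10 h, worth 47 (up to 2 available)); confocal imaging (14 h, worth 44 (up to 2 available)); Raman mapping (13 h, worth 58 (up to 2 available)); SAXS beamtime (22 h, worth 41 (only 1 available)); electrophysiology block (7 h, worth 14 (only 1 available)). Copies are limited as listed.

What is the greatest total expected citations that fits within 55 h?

335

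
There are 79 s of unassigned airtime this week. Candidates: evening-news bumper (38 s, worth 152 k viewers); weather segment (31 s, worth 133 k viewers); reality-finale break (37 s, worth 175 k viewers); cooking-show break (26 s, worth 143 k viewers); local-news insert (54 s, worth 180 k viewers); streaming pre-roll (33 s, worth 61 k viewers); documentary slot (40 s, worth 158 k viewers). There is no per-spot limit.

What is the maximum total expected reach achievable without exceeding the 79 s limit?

Density check — cooking-show break 5.50, reality-finale break 4.73, weather segment 4.29, evening-news bumper 4.00 are the best per s.
Best packing: 3×cooking-show break — 78 s, 429 total.
No other feasible combination exceeds 429.

429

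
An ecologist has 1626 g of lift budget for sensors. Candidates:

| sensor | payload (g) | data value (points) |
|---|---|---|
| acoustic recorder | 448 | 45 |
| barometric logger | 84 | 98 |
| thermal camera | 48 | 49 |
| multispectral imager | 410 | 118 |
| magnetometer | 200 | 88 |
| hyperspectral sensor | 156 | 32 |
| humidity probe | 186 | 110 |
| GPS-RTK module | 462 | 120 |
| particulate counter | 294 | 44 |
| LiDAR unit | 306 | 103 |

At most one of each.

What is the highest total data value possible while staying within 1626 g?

Filling by ratio: barometric logger + thermal camera + multispectral imager + magnetometer + hyperspectral sensor + humidity probe + LiDAR unit for 598, with 236 g left unused.
Dropping LiDAR unit frees 306 g; slotting in GPS-RTK module (462 g) lifts the total to 615 at 1546 g.
The closest alternative, barometric logger + thermal camera + magnetometer + humidity probe + GPS-RTK module + particulate counter + LiDAR unit, reaches only 612.

615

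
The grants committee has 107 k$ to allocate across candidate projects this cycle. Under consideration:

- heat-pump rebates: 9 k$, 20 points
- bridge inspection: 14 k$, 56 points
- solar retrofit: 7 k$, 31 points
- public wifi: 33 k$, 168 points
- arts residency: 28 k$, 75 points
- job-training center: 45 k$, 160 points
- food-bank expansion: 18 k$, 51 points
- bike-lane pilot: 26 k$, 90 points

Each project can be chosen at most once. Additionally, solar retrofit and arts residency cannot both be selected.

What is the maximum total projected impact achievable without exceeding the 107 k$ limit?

418

Taking the top-ratio projects first gives bridge inspection + solar retrofit + public wifi + job-training center for 415 (99 k$).
Dropping bridge inspection and solar retrofit frees 21 k$; slotting in bike-lane pilot (26 k$) lifts the total to 418 at 104 k$.
That's the maximum — no feasible swap from here does better than 418.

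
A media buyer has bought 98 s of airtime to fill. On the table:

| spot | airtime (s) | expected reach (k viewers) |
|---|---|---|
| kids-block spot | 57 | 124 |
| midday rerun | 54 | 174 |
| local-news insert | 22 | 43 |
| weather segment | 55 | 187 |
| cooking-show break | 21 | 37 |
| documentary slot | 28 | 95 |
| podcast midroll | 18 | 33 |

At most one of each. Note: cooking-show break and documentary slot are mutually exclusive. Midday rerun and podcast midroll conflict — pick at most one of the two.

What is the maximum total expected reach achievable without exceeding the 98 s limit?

Weather segment + documentary slot uses 83 of the 98 s and totals 282.

282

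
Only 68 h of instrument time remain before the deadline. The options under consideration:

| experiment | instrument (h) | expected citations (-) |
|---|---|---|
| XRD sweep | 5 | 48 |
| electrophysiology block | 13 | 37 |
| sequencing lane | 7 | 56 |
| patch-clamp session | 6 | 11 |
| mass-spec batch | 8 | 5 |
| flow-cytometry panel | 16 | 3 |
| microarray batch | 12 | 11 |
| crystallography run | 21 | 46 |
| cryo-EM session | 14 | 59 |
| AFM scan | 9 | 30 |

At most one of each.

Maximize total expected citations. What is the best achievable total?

Taking the top-ratio experiments first gives XRD sweep + electrophysiology block + sequencing lane + patch-clamp session + microarray batch + cryo-EM session + AFM scan for 252 (66 h).
Replace microarray batch and AFM scan with crystallography run: the trade gains 5 net, giving 257 at 66 h.
Runner-up XRD sweep + electrophysiology block + sequencing lane + patch-clamp session + microarray batch + cryo-EM session + AFM scan tops out at 252.

257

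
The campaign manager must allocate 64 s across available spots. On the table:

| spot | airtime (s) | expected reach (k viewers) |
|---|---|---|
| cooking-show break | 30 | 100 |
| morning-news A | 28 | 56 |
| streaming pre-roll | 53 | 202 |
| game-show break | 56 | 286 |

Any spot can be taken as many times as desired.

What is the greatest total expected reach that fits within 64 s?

286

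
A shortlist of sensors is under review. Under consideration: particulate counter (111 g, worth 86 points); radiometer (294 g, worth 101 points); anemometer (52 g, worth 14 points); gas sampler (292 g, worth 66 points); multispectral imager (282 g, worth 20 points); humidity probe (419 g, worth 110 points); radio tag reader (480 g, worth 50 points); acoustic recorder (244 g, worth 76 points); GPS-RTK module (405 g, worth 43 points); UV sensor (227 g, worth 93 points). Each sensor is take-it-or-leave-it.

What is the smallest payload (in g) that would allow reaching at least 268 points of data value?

632

Look for the lowest-payload combination reaching 268.
Taking particulate counter + radiometer + UV sensor gives 280 (≥ 268) for 632 g.
No combination under 632 g hits 268.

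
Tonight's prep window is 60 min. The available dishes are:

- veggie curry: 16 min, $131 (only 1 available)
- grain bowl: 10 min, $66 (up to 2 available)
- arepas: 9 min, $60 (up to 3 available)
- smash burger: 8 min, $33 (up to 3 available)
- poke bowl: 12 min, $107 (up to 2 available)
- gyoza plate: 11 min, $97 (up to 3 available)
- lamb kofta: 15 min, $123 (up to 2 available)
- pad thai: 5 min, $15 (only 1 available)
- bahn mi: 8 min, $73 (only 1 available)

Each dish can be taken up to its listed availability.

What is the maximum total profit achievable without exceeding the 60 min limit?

521

Taking the top-ratio dishes first gives 2×poke bowl + 2×gyoza plate + pad thai + bahn mi for 496 (59 min).
Using the slack differently, poke bowl + 3×gyoza plate + lamb kofta comes to 521 at 60 min.
No other feasible combination exceeds 521.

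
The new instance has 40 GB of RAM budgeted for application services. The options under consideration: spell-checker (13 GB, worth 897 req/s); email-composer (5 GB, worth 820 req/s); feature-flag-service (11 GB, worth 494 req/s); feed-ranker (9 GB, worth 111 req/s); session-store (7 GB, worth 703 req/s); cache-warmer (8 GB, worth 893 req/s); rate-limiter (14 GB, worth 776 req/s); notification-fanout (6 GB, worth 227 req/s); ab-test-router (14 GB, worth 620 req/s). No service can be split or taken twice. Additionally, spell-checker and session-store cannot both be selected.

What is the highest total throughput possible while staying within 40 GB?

3419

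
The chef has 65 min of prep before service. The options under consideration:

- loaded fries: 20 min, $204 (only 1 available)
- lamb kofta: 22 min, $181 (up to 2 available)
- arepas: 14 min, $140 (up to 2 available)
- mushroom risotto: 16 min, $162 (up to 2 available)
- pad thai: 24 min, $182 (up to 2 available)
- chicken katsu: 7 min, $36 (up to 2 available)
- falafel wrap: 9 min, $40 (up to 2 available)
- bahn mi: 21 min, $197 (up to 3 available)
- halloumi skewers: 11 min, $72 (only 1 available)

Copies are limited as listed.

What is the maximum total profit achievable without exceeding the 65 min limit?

The ratio heuristic lands on loaded fries + 2×mushroom risotto + halloumi skewers (600) but leaves 2 min idle.
Replace mushroom risotto and halloumi skewers with 2×arepas: the trade gains 46 net, giving 646 at 64 min.
No other feasible combination exceeds 646.

646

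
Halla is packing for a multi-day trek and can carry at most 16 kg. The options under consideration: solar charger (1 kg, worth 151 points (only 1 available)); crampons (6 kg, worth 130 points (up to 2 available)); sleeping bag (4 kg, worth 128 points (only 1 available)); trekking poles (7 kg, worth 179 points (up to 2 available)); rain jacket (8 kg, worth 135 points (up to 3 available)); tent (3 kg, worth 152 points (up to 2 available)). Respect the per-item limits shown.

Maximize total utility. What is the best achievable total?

634

Ranking by ratio (utility/kg): solar charger 151.00, tent 50.67, sleeping bag 32.00, trekking poles 25.57.
A density-first pass picks solar charger + sleeping bag + 2×tent — 583 at 11 kg.
Dropping sleeping bag frees 4 kg; slotting in trekking poles (7 kg) lifts the total to 634 at 14 kg.
The spare 2 kg is too small for any remaining item, and no exchange beats 634.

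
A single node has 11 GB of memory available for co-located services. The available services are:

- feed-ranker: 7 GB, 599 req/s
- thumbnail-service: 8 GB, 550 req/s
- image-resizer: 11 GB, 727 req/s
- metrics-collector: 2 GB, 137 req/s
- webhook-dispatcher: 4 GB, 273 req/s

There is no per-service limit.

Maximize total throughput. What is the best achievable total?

873

Taking feed-ranker + 2×metrics-collector: 11 GB used, 873 in throughput.
Every other selection either busts 11 GB or fails to beat 873.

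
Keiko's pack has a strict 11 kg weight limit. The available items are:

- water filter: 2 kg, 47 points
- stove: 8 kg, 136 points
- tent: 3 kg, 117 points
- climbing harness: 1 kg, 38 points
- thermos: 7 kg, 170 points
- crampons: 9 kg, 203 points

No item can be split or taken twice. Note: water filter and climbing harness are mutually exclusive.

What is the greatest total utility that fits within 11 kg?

325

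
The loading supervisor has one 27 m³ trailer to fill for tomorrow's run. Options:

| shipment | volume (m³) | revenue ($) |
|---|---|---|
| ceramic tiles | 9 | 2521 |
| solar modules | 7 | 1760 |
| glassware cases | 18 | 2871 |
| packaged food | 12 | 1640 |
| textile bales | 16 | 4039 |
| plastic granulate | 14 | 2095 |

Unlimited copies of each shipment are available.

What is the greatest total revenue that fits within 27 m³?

Density check — ceramic tiles 280.11, textile bales 252.44, solar modules 251.43, glassware cases 159.50 are the best per m³.
3×ceramic tiles uses 27 of the 27 m³ and totals 7563.

7563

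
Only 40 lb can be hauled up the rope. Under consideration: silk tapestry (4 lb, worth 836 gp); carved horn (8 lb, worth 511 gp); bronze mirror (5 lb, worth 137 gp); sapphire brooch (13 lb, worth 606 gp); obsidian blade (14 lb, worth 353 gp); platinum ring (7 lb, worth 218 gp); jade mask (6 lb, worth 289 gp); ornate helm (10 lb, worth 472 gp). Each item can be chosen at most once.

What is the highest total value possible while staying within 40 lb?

Taking the top-ratio items first gives silk tapestry + carved horn + bronze mirror + platinum ring + jade mask + ornate helm for 2463 (40 lb).
Dropping platinum ring and jade mask frees 13 lb; slotting in sapphire brooch (13 lb) lifts the total to 2562 at 40 lb.
The closest alternative, silk tapestry + carved horn + bronze mirror + platinum ring + jade mask + ornate helm, reaches only 2463.

2562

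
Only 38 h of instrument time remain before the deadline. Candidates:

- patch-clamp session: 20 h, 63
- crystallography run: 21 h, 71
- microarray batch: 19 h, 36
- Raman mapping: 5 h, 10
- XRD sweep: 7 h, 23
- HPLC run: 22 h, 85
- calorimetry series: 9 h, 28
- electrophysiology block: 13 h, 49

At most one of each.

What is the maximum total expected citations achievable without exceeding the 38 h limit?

136

Density check — HPLC run 3.86, electrophysiology block 3.77, crystallography run 3.38 are the best per h.
Greedy by ratio would take HPLC run + electrophysiology block: 35 h used, total 134.
Dropping electrophysiology block frees 13 h; slotting in XRD sweep + calorimetry series (16 h) lifts the total to 136 at 38 h.
Every other selection either busts 38 h or fails to beat 136.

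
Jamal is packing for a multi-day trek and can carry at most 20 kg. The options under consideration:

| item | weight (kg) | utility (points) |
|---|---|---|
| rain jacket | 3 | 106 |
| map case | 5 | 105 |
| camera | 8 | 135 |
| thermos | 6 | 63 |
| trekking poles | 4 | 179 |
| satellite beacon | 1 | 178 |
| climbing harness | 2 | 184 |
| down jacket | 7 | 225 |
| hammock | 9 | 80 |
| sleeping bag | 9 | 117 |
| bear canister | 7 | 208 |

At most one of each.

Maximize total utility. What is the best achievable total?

901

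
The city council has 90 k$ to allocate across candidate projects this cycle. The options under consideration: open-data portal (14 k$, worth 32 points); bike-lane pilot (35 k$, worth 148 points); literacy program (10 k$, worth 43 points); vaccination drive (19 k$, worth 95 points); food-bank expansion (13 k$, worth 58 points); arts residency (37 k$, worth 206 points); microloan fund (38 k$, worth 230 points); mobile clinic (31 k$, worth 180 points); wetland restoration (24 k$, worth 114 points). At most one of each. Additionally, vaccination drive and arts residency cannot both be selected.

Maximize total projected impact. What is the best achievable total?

505

Ranking by ratio (projected impact/k$): microloan fund 6.05, mobile clinic 5.81, arts residency 5.57, vaccination drive 5.00.
The ratio ordering already packs tightly: vaccination drive + microloan fund + mobile clinic, 88 k$, 505.
The spare 2 k$ is too small for any remaining project, and no feasible exchange beats 505.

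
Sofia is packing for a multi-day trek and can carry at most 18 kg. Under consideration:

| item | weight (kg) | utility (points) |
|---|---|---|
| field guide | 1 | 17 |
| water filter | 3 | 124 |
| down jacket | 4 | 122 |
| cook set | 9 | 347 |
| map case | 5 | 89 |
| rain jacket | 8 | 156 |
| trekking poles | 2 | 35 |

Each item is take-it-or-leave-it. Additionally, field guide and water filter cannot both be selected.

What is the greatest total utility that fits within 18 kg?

The ratio ordering already packs tightly: water filter + down jacket + cook set + trekking poles, 18 kg, 628.
Next best is water filter + down jacket + cook set at 593 (16 kg) — short by 35.

628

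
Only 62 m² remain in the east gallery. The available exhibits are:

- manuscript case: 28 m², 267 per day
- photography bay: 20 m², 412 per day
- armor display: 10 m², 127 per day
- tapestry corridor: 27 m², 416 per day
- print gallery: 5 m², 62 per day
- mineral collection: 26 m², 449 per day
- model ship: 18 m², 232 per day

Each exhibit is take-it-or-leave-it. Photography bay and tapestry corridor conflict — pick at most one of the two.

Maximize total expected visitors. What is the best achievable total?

1050

Density check — photography bay 20.60, mineral collection 17.27, tapestry corridor 15.41, model ship 12.89 are the best per m².
Best packing: photography bay + armor display + print gallery + mineral collection — 61 m², 1050 total.
Runner-up photography bay + armor display + mineral collection tops out at 988.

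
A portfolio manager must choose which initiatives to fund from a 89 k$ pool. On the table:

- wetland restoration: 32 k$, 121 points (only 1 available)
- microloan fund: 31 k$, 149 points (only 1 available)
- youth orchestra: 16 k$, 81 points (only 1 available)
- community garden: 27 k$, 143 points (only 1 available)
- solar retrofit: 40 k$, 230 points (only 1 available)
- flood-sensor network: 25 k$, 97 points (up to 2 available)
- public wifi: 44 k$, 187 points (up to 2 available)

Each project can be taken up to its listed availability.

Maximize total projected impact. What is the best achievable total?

Density check — solar retrofit 5.75, community garden 5.30, youth orchestra 5.06 are the best per k$.
Taking the top-ratio projects first gives youth orchestra + community garden + solar retrofit for 454 (83 k$).
The 27 k$ tied up in community garden is better spent on microloan fund — total rises to 460 (87 k$).
No other feasible combination exceeds 460.

460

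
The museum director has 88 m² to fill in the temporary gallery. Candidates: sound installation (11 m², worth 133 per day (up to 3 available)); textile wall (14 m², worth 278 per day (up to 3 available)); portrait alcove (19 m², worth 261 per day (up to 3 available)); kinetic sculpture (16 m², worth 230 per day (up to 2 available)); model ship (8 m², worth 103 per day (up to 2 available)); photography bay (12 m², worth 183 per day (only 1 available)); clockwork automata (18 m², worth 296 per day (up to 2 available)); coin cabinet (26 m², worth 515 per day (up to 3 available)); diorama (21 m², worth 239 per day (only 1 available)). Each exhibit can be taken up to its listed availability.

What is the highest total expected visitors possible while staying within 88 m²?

Density check — textile wall 19.86, coin cabinet 19.81, clockwork automata 16.44, photography bay 15.25 are the best per m².
Taking the top-ratio exhibits first gives 3×textile wall + clockwork automata + coin cabinet for 1645 (86 m²).
The 32 m² tied up in textile wall and clockwork automata is better spent on model ship + coin cabinet — total rises to 1689 (88 m²).
No other feasible combination exceeds 1689.

1689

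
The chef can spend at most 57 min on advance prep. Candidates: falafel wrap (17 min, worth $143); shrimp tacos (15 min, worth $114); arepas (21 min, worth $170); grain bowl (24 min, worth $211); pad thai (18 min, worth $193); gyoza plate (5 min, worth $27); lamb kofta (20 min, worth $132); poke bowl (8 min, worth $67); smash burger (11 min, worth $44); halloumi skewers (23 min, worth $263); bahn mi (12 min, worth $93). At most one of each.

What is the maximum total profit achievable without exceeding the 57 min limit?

Greedy by ratio would take pad thai + gyoza plate + poke bowl + halloumi skewers: 54 min used, total 550.
Replace gyoza plate and poke bowl with shrimp tacos: the trade gains 20 net, giving 570 at 56 min.
The spare 1 min is too small for any remaining dish, and no exchange beats 570.

570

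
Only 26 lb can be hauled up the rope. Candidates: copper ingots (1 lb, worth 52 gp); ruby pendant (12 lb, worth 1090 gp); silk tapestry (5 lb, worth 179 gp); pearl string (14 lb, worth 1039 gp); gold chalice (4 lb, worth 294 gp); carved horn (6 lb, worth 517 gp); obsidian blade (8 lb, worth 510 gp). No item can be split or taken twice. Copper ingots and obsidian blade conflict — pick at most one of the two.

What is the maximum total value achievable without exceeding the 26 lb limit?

2129

Ranking by ratio (value/lb): ruby pendant 90.83, carved horn 86.17, pearl string 74.21.
Taking the top-ratio items first gives copper ingots + ruby pendant + gold chalice + carved horn for 1953 (23 lb).
Replace copper ingots and gold chalice and carved horn with pearl string: the trade gains 176 net, giving 2129 at 26 lb.
Nothing else feasible within 26 lb beats 2129.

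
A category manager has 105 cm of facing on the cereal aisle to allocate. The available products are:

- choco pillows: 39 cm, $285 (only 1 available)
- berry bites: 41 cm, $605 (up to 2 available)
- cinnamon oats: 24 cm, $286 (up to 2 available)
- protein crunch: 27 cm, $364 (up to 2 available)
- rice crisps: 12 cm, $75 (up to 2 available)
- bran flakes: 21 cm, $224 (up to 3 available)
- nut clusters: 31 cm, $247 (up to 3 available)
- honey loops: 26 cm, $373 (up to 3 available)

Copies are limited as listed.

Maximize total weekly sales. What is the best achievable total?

A density-first pass picks 2×berry bites + bran flakes — 1434 at 103 cm.
The 103 cm tied up in 2×berry bites and bran flakes is better spent on protein crunch + 3×honey loops — total rises to 1483 (105 cm).
That's the maximum — no swap from here does better than 1483.

1483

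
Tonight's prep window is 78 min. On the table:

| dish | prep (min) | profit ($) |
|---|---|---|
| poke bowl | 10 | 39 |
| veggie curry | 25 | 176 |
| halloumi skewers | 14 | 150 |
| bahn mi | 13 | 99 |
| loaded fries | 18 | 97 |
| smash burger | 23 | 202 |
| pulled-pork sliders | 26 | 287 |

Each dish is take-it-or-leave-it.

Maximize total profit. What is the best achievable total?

Taking halloumi skewers + bahn mi + smash burger + pulled-pork sliders: 76 min used, 738 in profit.

738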